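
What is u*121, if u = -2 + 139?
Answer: 16577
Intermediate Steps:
u = 137
u*121 = 137*121 = 16577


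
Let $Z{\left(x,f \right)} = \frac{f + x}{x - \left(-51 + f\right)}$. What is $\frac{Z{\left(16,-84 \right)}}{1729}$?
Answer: $- \frac{68}{261079} \approx -0.00026046$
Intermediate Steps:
$Z{\left(x,f \right)} = \frac{f + x}{51 + x - f}$
$\frac{Z{\left(16,-84 \right)}}{1729} = \frac{\frac{1}{51 + 16 - -84} \left(-84 + 16\right)}{1729} = \frac{1}{51 + 16 + 84} \left(-68\right) \frac{1}{1729} = \frac{1}{151} \left(-68\right) \frac{1}{1729} = \left(- \frac{68}{151}\right) \frac{1}{1729} = - \frac{68}{261079}$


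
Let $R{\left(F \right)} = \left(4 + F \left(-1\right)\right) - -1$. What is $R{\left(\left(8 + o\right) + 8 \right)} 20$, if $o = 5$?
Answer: $-320$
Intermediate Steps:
$R{\left(F \right)} = 5 - F$ ($R{\left(F \right)} = \left(4 - F\right) + 1 = 5 - F$)
$R{\left(\left(8 + o\right) + 8 \right)} 20 = \left(5 - \left(\left(8 + 5\right) + 8\right)\right) 20 = \left(5 - \left(13 + 8\right)\right) 20 = \left(5 - 21\right) 20 = \left(-16\right) 20 = -320$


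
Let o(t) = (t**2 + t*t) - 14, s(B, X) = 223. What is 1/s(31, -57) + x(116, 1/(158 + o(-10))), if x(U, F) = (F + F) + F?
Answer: 1013/76712 ≈ 0.013205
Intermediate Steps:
o(t) = -14 + 2*t**2 (o(t) = (t**2 + t**2) - 14 = 2*t**2 - 14 = -14 + 2*t**2)
x(U, F) = 3*F (x(U, F) = 2*F + F = 3*F)
1/s(31, -57) + x(116, 1/(158 + o(-10))) = 1/223 + 3/(158 + (-14 + 2*(-10)**2)) = 1/223 + 3/(158 + (-14 + 2*100)) = 1/223 + 3/(158 + (-14 + 200)) = 1/223 + 3/(158 + 186) = 1/223 + 3/344 = 1013/76712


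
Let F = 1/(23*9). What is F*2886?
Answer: 962/69 ≈ 13.942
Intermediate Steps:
F = 1/207 ≈ 0.0048309
F*2886 = (1/207)*2886 = 962/69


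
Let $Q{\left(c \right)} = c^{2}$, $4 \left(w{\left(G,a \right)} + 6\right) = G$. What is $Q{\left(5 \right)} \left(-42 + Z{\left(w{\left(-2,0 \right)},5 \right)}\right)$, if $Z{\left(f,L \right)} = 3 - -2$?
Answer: $-925$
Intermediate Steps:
$w{\left(G,a \right)} = -6 + \frac{G}{4}$
$Z{\left(f,L \right)} = 5$ ($Z{\left(f,L \right)} = 3 + 2 = 5$)
$Q{\left(5 \right)} \left(-42 + Z{\left(w{\left(-2,0 \right)},5 \right)}\right) = 5^{2} \left(-42 + 5\right) = 25 \left(-37\right) = -925$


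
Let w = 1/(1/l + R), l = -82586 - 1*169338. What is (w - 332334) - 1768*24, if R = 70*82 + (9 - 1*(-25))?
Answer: -545138061826126/1454609175 ≈ -3.7477e+5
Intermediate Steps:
R = 5774 (R = 5740 + (9 + 25) = 5740 + 34 = 5774)
l = -251924 (l = -82586 - 169338 = -251924)
w = 251924/1454609175 (w = 1/(1/(-251924) + 5774) = 1/(-1/251924 + 5774) = 1/(1454609175/251924) = 251924/1454609175 ≈ 0.00017319)
(w - 332334) - 1768*24 = (251924/1454609175 - 332334) - 1768*24 = -483416085312526/1454609175 - 42432 = -545138061826126/1454609175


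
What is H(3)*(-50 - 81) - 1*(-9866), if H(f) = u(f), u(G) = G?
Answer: 9473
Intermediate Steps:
H(f) = f
H(3)*(-50 - 81) - 1*(-9866) = 3*(-50 - 81) - 1*(-9866) = 3*(-131) + 9866 = -393 + 9866 = 9473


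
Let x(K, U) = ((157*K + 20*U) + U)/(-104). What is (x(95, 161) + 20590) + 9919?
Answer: 394330/13 ≈ 30333.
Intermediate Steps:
x(K, U) = -157*K/104 - 21*U/104 (x(K, U) = ((20*U + 157*K) + U)*(-1/104) = (21*U + 157*K)*(-1/104) = -157*K/104 - 21*U/104)
(x(95, 161) + 20590) + 9919 = ((-157/104*95 - 21/104*161) + 20590) + 9919 = ((-14915/104 - 3381/104) + 20590) + 9919 = (-2287/13 + 20590) + 9919 = 265383/13 + 9919 = 394330/13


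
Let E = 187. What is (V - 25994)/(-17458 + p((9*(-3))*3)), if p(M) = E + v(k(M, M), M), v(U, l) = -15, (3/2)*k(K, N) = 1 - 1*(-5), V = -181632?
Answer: 103813/8643 ≈ 12.011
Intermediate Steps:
k(K, N) = 4 (k(K, N) = 2*(1 - 1*(-5))/3 = 2*(1 + 5)/3 = (⅔)*6 = 4)
p(M) = 172 (p(M) = 187 - 15 = 172)
(V - 25994)/(-17458 + p((9*(-3))*3)) = (-181632 - 25994)/(-17458 + 172) = -207626/(-17286) = -207626*(-1/17286) = 103813/8643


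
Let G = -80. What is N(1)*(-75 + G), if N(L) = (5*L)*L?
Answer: -775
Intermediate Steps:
N(L) = 5*L**2
N(1)*(-75 + G) = (5*1**2)*(-75 - 80) = (5*1)*(-155) = 5*(-155) = -775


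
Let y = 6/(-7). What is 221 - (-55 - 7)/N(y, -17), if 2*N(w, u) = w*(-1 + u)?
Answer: 6184/27 ≈ 229.04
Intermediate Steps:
y = -6/7 (y = 6*(-⅐) = -6/7 ≈ -0.85714)
N(w, u) = w*(-1 + u)/2 (N(w, u) = (w*(-1 + u))/2 = w*(-1 + u)/2)
221 - (-55 - 7)/N(y, -17) = 221 - (-55 - 7)/((½)*(-6/7)*(-1 - 17)) = 221 - (-62)/((½)*(-6/7)*(-18)) = 221 - (-62)/54/7 = 221 - (-62)*7/54 = 221 - 1*(-217/27) = 221 + 217/27 = 6184/27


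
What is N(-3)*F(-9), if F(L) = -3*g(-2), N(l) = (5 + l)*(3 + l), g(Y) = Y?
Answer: 0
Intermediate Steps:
N(l) = (3 + l)*(5 + l)
F(L) = 6 (F(L) = -3*(-2) = 6)
N(-3)*F(-9) = (15 + (-3)**2 + 8*(-3))*6 = (15 + 9 - 24)*6 = 0*6 = 0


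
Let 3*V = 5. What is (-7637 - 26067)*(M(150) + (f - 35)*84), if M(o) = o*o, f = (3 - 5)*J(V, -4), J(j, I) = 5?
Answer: -630938880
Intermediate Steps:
V = 5/3 (V = (⅓)*5 = 5/3 ≈ 1.6667)
f = -10 (f = (3 - 5)*5 = -2*5 = -10)
M(o) = o²
(-7637 - 26067)*(M(150) + (f - 35)*84) = (-7637 - 26067)*(150² + (-10 - 35)*84) = -33704*(22500 - 45*84) = -33704*(22500 - 3780) = -33704*18720 = -630938880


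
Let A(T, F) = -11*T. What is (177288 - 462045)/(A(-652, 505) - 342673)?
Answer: 284757/335501 ≈ 0.84875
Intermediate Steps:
(177288 - 462045)/(A(-652, 505) - 342673) = (177288 - 462045)/(-11*(-652) - 342673) = -284757/(7172 - 342673) = -284757/(-335501) = -284757*(-1/335501) = 284757/335501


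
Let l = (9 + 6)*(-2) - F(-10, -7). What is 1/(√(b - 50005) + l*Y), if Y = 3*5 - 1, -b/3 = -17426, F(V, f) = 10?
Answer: -560/311327 - √2273/311327 ≈ -0.0019519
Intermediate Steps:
b = 52278 (b = -3*(-17426) = 52278)
l = -40 (l = (9 + 6)*(-2) - 1*10 = 15*(-2) - 10 = -30 - 10 = -40)
Y = 14 (Y = 15 - 1 = 14)
1/(√(b - 50005) + l*Y) = 1/(√(52278 - 50005) - 40*14) = 1/(√2273 - 560) = 1/(-560 + √2273)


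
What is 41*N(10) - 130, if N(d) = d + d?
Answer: 690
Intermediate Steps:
N(d) = 2*d
41*N(10) - 130 = 41*(2*10) - 130 = 41*20 - 130 = 820 - 130 = 690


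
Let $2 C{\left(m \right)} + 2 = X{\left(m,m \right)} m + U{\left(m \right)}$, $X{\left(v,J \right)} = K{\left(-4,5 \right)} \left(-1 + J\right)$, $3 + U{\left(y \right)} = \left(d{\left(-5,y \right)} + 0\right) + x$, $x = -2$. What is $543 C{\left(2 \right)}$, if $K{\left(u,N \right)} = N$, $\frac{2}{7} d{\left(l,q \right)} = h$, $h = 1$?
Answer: $\frac{7059}{4} \approx 1764.8$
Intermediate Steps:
$d{\left(l,q \right)} = \frac{7}{2}$ ($d{\left(l,q \right)} = \frac{7}{2} \cdot 1 = \frac{7}{2}$)
$U{\left(y \right)} = - \frac{3}{2}$ ($U{\left(y \right)} = -3 + \left(\left(\frac{7}{2} + 0\right) - 2\right) = -3 + \left(\frac{7}{2} - 2\right) = -3 + \frac{3}{2} = - \frac{3}{2}$)
$X{\left(v,J \right)} = -5 + 5 J$ ($X{\left(v,J \right)} = 5 \left(-1 + J\right) = -5 + 5 J$)
$C{\left(m \right)} = - \frac{7}{4} + \frac{m \left(-5 + 5 m\right)}{2}$ ($C{\left(m \right)} = -1 + \frac{\left(-5 + 5 m\right) m - \frac{3}{2}}{2} = -1 + \frac{m \left(-5 + 5 m\right) - \frac{3}{2}}{2} = -1 + \frac{- \frac{3}{2} + m \left(-5 + 5 m\right)}{2} = -1 + \left(- \frac{3}{4} + \frac{m \left(-5 + 5 m\right)}{2}\right) = - \frac{7}{4} + \frac{m \left(-5 + 5 m\right)}{2}$)
$543 C{\left(2 \right)} = 543 \left(- \frac{7}{4} + \frac{5}{2} \cdot 2 \left(-1 + 2\right)\right) = 543 \left(- \frac{7}{4} + \frac{5}{2} \cdot 2 \cdot 1\right) = 543 \left(- \frac{7}{4} + 5\right) = 543 \cdot \frac{13}{4} = \frac{7059}{4}$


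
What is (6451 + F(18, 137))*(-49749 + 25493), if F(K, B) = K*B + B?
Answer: -219613824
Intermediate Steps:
F(K, B) = B + B*K (F(K, B) = B*K + B = B + B*K)
(6451 + F(18, 137))*(-49749 + 25493) = (6451 + 137*(1 + 18))*(-49749 + 25493) = (6451 + 137*19)*(-24256) = (6451 + 2603)*(-24256) = 9054*(-24256) = -219613824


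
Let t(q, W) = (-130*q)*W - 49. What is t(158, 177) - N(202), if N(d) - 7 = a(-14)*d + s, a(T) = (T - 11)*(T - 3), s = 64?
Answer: -3721550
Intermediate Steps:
t(q, W) = -49 - 130*W*q (t(q, W) = -130*W*q - 49 = -49 - 130*W*q)
a(T) = (-11 + T)*(-3 + T)
N(d) = 71 + 425*d (N(d) = 7 + ((33 + (-14)² - 14*(-14))*d + 64) = 7 + ((33 + 196 + 196)*d + 64) = 7 + (425*d + 64) = 7 + (64 + 425*d) = 71 + 425*d)
t(158, 177) - N(202) = (-49 - 130*177*158) - (71 + 425*202) = (-49 - 3635580) - (71 + 85850) = -3635629 - 1*85921 = -3635629 - 85921 = -3721550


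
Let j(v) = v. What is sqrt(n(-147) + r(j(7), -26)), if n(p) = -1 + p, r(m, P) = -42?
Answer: I*sqrt(190) ≈ 13.784*I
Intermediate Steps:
sqrt(n(-147) + r(j(7), -26)) = sqrt((-1 - 147) - 42) = sqrt(-148 - 42) = sqrt(-190) = I*sqrt(190)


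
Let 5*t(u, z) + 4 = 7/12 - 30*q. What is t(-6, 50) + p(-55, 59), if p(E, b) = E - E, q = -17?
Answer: 6079/60 ≈ 101.32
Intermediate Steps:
t(u, z) = 6079/60 (t(u, z) = -⅘ + (7/12 - 30/(1/(-17)))/5 = -⅘ + (7*(1/12) - 30/(-1/17))/5 = -⅘ + (7/12 - 30*(-17))/5 = -⅘ + (7/12 + 510)/5 = -⅘ + (⅕)*(6127/12) = -⅘ + 6127/60 = 6079/60)
p(E, b) = 0
t(-6, 50) + p(-55, 59) = 6079/60 + 0 = 6079/60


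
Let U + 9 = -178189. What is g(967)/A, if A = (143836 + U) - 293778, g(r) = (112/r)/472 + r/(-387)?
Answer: 55164833/7245170739540 ≈ 7.6140e-6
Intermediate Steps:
U = -178198 (U = -9 - 178189 = -178198)
g(r) = -r/387 + 14/(59*r) (g(r) = (112/r)*(1/472) + r*(-1/387) = 14/(59*r) - r/387 = -r/387 + 14/(59*r))
A = -328140 (A = (143836 - 178198) - 293778 = -34362 - 293778 = -328140)
g(967)/A = (-1/387*967 + (14/59)/967)/(-328140) = (-967/387 + (14/59)*(1/967))*(-1/328140) = (-967/387 + 14/57053)*(-1/328140) = -55164833/22079511*(-1/328140) = 55164833/7245170739540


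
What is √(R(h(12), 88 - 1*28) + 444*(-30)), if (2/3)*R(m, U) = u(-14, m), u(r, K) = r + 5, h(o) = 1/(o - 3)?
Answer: 3*I*√5926/2 ≈ 115.47*I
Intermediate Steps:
h(o) = 1/(-3 + o)
u(r, K) = 5 + r
R(m, U) = -27/2 (R(m, U) = 3*(5 - 14)/2 = (3/2)*(-9) = -27/2)
√(R(h(12), 88 - 1*28) + 444*(-30)) = √(-27/2 + 444*(-30)) = √(-27/2 - 13320) = √(-26667/2) = 3*I*√5926/2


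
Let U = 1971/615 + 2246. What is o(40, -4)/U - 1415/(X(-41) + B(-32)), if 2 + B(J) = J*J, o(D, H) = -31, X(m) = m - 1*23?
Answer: -658526195/441721346 ≈ -1.4908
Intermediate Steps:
X(m) = -23 + m (X(m) = m - 23 = -23 + m)
B(J) = -2 + J² (B(J) = -2 + J*J = -2 + J²)
U = 461087/205 (U = 1971*(1/615) + 2246 = 657/205 + 2246 = 461087/205 ≈ 2249.2)
o(40, -4)/U - 1415/(X(-41) + B(-32)) = -31/461087/205 - 1415/((-23 - 41) + (-2 + (-32)²)) = -31*205/461087 - 1415/(-64 + (-2 + 1024)) = -6355/461087 - 1415/(-64 + 1022) = -6355/461087 - 1415/958 = -658526195/441721346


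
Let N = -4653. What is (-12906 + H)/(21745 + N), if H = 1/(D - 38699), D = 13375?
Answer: -326831545/432837808 ≈ -0.75509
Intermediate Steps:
H = -1/25324 (H = 1/(13375 - 38699) = 1/(-25324) = -1/25324 ≈ -3.9488e-5)
(-12906 + H)/(21745 + N) = (-12906 - 1/25324)/(21745 - 4653) = -326831545/25324/17092 = -326831545/25324*1/17092 = -326831545/432837808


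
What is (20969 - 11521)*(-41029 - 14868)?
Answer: -528114856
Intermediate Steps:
(20969 - 11521)*(-41029 - 14868) = 9448*(-55897) = -528114856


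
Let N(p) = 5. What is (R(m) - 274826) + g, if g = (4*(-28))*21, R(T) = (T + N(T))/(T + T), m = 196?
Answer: -108653575/392 ≈ -2.7718e+5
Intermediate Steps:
R(T) = (5 + T)/(2*T) (R(T) = (T + 5)/(T + T) = (5 + T)/((2*T)) = (5 + T)*(1/(2*T)) = (5 + T)/(2*T))
g = -2352 (g = -112*21 = -2352)
(R(m) - 274826) + g = ((½)*(5 + 196)/196 - 274826) - 2352 = ((½)*(1/196)*201 - 274826) - 2352 = (201/392 - 274826) - 2352 = -107731591/392 - 2352 = -108653575/392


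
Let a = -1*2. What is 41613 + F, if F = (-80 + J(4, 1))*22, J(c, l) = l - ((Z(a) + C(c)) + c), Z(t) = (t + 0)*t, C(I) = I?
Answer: 39611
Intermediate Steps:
a = -2
Z(t) = t² (Z(t) = t*t = t²)
J(c, l) = -4 + l - 2*c (J(c, l) = l - (((-2)² + c) + c) = l - ((4 + c) + c) = l - (4 + 2*c) = l + (-4 - 2*c) = -4 + l - 2*c)
F = -2002 (F = (-80 + (-4 + 1 - 2*4))*22 = (-80 + (-4 + 1 - 8))*22 = (-80 - 11)*22 = -91*22 = -2002)
41613 + F = 41613 - 2002 = 39611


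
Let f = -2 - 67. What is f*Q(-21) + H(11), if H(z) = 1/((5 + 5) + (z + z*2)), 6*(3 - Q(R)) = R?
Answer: -38569/86 ≈ -448.48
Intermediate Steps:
Q(R) = 3 - R/6
H(z) = 1/(10 + 3*z) (H(z) = 1/(10 + (z + 2*z)) = 1/(10 + 3*z))
f = -69
f*Q(-21) + H(11) = -69*(3 - 1/6*(-21)) + 1/(10 + 3*11) = -69*(3 + 7/2) + 1/(10 + 33) = -69*13/2 + 1/43 = -897/2 + 1/43 = -38569/86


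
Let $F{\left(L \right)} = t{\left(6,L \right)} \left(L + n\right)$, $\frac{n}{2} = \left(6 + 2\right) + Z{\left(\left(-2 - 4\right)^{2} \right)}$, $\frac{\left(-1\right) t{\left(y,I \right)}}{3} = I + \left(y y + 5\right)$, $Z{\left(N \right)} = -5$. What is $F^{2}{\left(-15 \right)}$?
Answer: $492804$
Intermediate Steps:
$t{\left(y,I \right)} = -15 - 3 I - 3 y^{2}$ ($t{\left(y,I \right)} = - 3 \left(I + \left(y y + 5\right)\right) = - 3 \left(I + \left(y^{2} + 5\right)\right) = - 3 \left(I + \left(5 + y^{2}\right)\right) = - 3 \left(5 + I + y^{2}\right) = -15 - 3 I - 3 y^{2}$)
$n = 6$ ($n = 2 \left(\left(6 + 2\right) - 5\right) = 2 \left(8 - 5\right) = 2 \cdot 3 = 6$)
$F{\left(L \right)} = \left(-123 - 3 L\right) \left(6 + L\right)$ ($F{\left(L \right)} = \left(-15 - 3 L - 3 \cdot 6^{2}\right) \left(L + 6\right) = \left(-15 - 3 L - 108\right) \left(6 + L\right) = \left(-123 - 3 L\right) \left(6 + L\right)$)
$F^{2}{\left(-15 \right)} = \left(- 3 \left(6 - 15\right) \left(41 - 15\right)\right)^{2} = \left(\left(-3\right) \left(-9\right) 26\right)^{2} = 702^{2} = 492804$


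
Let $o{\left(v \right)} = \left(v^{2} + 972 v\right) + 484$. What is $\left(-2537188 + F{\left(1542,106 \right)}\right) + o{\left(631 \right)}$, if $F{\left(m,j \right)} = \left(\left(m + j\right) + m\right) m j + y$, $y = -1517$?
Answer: $519885152$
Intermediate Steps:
$o{\left(v \right)} = 484 + v^{2} + 972 v$
$F{\left(m,j \right)} = -1517 + j m \left(j + 2 m\right)$ ($F{\left(m,j \right)} = \left(\left(m + j\right) + m\right) m j - 1517 = \left(\left(j + m\right) + m\right) m j - 1517 = \left(j + 2 m\right) m j - 1517 = m \left(j + 2 m\right) j - 1517 = j m \left(j + 2 m\right) - 1517 = -1517 + j m \left(j + 2 m\right)$)
$\left(-2537188 + F{\left(1542,106 \right)}\right) + o{\left(631 \right)} = \left(-2537188 + \left(-1517 + 1542 \cdot 106^{2} + 2 \cdot 106 \cdot 1542^{2}\right)\right) + \left(484 + 631^{2} + 972 \cdot 631\right) = \left(-2537188 + \left(-1517 + 1542 \cdot 11236 + 2 \cdot 106 \cdot 2377764\right)\right) + \left(484 + 398161 + 613332\right) = \left(-2537188 + \left(-1517 + 17325912 + 504085968\right)\right) + 1011977 = \left(-2537188 + 521410363\right) + 1011977 = 518873175 + 1011977 = 519885152$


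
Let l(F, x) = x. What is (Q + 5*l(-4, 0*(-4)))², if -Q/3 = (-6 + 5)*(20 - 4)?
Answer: 2304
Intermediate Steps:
Q = 48 (Q = -3*(-6 + 5)*(20 - 4) = -(-3)*16 = -3*(-16) = 48)
(Q + 5*l(-4, 0*(-4)))² = (48 + 5*(0*(-4)))² = (48 + 5*0)² = (48 + 0)² = 48² = 2304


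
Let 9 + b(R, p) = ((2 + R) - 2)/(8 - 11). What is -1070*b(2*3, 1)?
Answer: 11770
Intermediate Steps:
b(R, p) = -9 - R/3 (b(R, p) = -9 + ((2 + R) - 2)/(8 - 11) = -9 + R/(-3) = -9 + R*(-⅓) = -9 - R/3)
-1070*b(2*3, 1) = -1070*(-9 - 2*3/3) = -1070*(-9 - ⅓*6) = -1070*(-9 - 2) = -1070*(-11) = 11770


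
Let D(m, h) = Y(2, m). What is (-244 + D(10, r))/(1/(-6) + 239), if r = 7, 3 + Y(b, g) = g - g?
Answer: -1482/1433 ≈ -1.0342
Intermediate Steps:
Y(b, g) = -3 (Y(b, g) = -3 + (g - g) = -3 + 0 = -3)
D(m, h) = -3
(-244 + D(10, r))/(1/(-6) + 239) = (-244 - 3)/(1/(-6) + 239) = -247/(-⅙ + 239) = -247/1433/6 = -247*6/1433 = -1482/1433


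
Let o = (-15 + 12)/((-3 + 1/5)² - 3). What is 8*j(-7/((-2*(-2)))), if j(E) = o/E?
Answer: 2400/847 ≈ 2.8335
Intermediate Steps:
o = -75/121 (o = -3/((-3 + ⅕)² - 3) = -3/((-14/5)² - 3) = -3/(196/25 - 3) = -3/121/25 = -3*25/121 = -75/121 ≈ -0.61983)
j(E) = -75/(121*E)
8*j(-7/((-2*(-2)))) = 8*(-75/(121*((-7/((-2*(-2))))))) = 8*(-75/(121*((-7/4)))) = 8*(-75/(121*((-7*¼)))) = 8*(-75/(121*(-7/4))) = 8*(-75/121*(-4/7)) = 8*(300/847) = 2400/847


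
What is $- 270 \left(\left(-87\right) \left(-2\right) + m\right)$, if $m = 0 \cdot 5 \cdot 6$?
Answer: $-46980$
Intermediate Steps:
$m = 0$ ($m = 0 \cdot 6 = 0$)
$- 270 \left(\left(-87\right) \left(-2\right) + m\right) = - 270 \left(\left(-87\right) \left(-2\right) + 0\right) = - 270 \left(174 + 0\right) = \left(-270\right) 174 = -46980$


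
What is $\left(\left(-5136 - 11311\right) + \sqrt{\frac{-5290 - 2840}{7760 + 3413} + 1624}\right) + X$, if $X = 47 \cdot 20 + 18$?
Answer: $-15489 + \frac{\sqrt{202642712206}}{11173} \approx -15449.0$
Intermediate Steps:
$X = 958$ ($X = 940 + 18 = 958$)
$\left(\left(-5136 - 11311\right) + \sqrt{\frac{-5290 - 2840}{7760 + 3413} + 1624}\right) + X = \left(\left(-5136 - 11311\right) + \sqrt{\frac{-5290 - 2840}{7760 + 3413} + 1624}\right) + 958 = \left(-16447 + \sqrt{- \frac{8130}{11173} + 1624}\right) + 958 = \left(-16447 + \sqrt{\frac{18136822}{11173}}\right) + 958 = \left(-16447 + \frac{\sqrt{202642712206}}{11173}\right) + 958 = -15489 + \frac{\sqrt{202642712206}}{11173}$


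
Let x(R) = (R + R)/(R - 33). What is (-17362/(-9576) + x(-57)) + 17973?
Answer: 430347349/23940 ≈ 17976.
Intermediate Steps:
x(R) = 2*R/(-33 + R) (x(R) = (2*R)/(-33 + R) = 2*R/(-33 + R))
(-17362/(-9576) + x(-57)) + 17973 = (-17362/(-9576) + 2*(-57)/(-33 - 57)) + 17973 = (-17362*(-1/9576) + 2*(-57)/(-90)) + 17973 = (8681/4788 + 2*(-57)*(-1/90)) + 17973 = (8681/4788 + 19/15) + 17973 = 73729/23940 + 17973 = 430347349/23940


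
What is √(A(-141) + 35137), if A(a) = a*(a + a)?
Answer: 11*√619 ≈ 273.68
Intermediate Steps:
A(a) = 2*a² (A(a) = a*(2*a) = 2*a²)
√(A(-141) + 35137) = √(2*(-141)² + 35137) = √(2*19881 + 35137) = √(39762 + 35137) = √74899 = 11*√619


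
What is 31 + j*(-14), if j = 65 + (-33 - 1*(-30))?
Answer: -837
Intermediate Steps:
j = 62 (j = 65 + (-33 + 30) = 65 - 3 = 62)
31 + j*(-14) = 31 + 62*(-14) = 31 - 868 = -837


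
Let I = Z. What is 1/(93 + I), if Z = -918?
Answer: -1/825 ≈ -0.0012121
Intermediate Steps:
I = -918
1/(93 + I) = 1/(93 - 918) = 1/(-825) = -1/825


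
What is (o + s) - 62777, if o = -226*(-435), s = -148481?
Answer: -112948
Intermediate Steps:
o = 98310
(o + s) - 62777 = (98310 - 148481) - 62777 = -50171 - 62777 = -112948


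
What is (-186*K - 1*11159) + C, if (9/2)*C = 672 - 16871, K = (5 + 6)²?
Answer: -335383/9 ≈ -37265.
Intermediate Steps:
K = 121 (K = 11² = 121)
C = -32398/9 (C = 2*(672 - 16871)/9 = (2/9)*(-16199) = -32398/9 ≈ -3599.8)
(-186*K - 1*11159) + C = (-186*121 - 1*11159) - 32398/9 = (-22506 - 11159) - 32398/9 = -33665 - 32398/9 = -335383/9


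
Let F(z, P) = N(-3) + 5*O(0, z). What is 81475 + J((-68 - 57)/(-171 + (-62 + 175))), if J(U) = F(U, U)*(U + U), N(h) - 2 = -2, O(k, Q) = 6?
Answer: 2366525/29 ≈ 81604.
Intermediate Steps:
N(h) = 0 (N(h) = 2 - 2 = 0)
F(z, P) = 30 (F(z, P) = 0 + 5*6 = 0 + 30 = 30)
J(U) = 60*U (J(U) = 30*(U + U) = 30*(2*U) = 60*U)
81475 + J((-68 - 57)/(-171 + (-62 + 175))) = 81475 + 60*((-68 - 57)/(-171 + (-62 + 175))) = 81475 + 60*(-125/(-171 + 113)) = 81475 + 60*(-125/(-58)) = 81475 + 60*(-125*(-1/58)) = 81475 + 60*(125/58) = 81475 + 3750/29 = 2366525/29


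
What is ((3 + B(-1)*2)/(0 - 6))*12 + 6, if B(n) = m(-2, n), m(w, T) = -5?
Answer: 20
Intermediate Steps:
B(n) = -5
((3 + B(-1)*2)/(0 - 6))*12 + 6 = ((3 - 5*2)/(0 - 6))*12 + 6 = ((3 - 10)/(-6))*12 + 6 = -7*(-⅙)*12 + 6 = (7/6)*12 + 6 = 14 + 6 = 20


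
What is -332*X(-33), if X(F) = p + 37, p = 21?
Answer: -19256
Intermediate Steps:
X(F) = 58 (X(F) = 21 + 37 = 58)
-332*X(-33) = -332*58 = -19256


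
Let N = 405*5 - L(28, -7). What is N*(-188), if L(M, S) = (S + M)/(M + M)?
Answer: -761259/2 ≈ -3.8063e+5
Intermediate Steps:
L(M, S) = (M + S)/(2*M) (L(M, S) = (M + S)/((2*M)) = (M + S)*(1/(2*M)) = (M + S)/(2*M))
N = 16197/8 (N = 405*5 - (28 - 7)/(2*28) = 2025 - 21/(2*28) = 2025 - 1*3/8 = 2025 - 3/8 = 16197/8 ≈ 2024.6)
N*(-188) = (16197/8)*(-188) = -761259/2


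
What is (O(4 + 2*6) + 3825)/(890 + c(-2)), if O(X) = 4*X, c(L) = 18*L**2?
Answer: 3889/962 ≈ 4.0426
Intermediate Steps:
(O(4 + 2*6) + 3825)/(890 + c(-2)) = (4*(4 + 2*6) + 3825)/(890 + 18*(-2)**2) = (4*(4 + 12) + 3825)/(890 + 18*4) = (4*16 + 3825)/(890 + 72) = (64 + 3825)/962 = 3889*(1/962) = 3889/962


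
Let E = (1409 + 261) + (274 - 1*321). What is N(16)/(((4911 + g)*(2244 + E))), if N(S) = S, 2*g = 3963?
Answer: 32/53306595 ≈ 6.0030e-7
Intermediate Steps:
g = 3963/2 (g = (1/2)*3963 = 3963/2 ≈ 1981.5)
E = 1623 (E = 1670 + (274 - 321) = 1670 - 47 = 1623)
N(16)/(((4911 + g)*(2244 + E))) = 16/(((4911 + 3963/2)*(2244 + 1623))) = 16/(((13785/2)*3867)) = 16/(53306595/2) = 16*(2/53306595) = 32/53306595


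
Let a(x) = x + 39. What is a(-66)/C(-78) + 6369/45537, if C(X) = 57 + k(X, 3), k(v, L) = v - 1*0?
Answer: 151472/106253 ≈ 1.4256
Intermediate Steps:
a(x) = 39 + x
k(v, L) = v (k(v, L) = v + 0 = v)
C(X) = 57 + X
a(-66)/C(-78) + 6369/45537 = (39 - 66)/(57 - 78) + 6369/45537 = -27/(-21) + 6369*(1/45537) = -27*(-1/21) + 2123/15179 = 9/7 + 2123/15179 = 151472/106253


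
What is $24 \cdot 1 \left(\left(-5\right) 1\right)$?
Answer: $-120$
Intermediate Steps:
$24 \cdot 1 \left(\left(-5\right) 1\right) = 24 \left(-5\right) = -120$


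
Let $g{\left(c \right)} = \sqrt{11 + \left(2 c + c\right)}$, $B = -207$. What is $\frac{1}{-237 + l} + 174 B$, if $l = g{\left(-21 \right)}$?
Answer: $- \frac{2024968215}{56221} - \frac{2 i \sqrt{13}}{56221} \approx -36018.0 - 0.00012826 i$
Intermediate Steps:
$g{\left(c \right)} = \sqrt{11 + 3 c}$
$l = 2 i \sqrt{13}$ ($l = \sqrt{11 + 3 \left(-21\right)} = \sqrt{11 - 63} = \sqrt{-52} = 2 i \sqrt{13} \approx 7.2111 i$)
$\frac{1}{-237 + l} + 174 B = \frac{1}{-237 + 2 i \sqrt{13}} + 174 \left(-207\right) = \frac{1}{-237 + 2 i \sqrt{13}} - 36018 = -36018 + \frac{1}{-237 + 2 i \sqrt{13}}$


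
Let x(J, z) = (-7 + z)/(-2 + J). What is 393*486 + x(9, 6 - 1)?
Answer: 1336984/7 ≈ 1.9100e+5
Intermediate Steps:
x(J, z) = (-7 + z)/(-2 + J)
393*486 + x(9, 6 - 1) = 393*486 + (-7 + (6 - 1))/(-2 + 9) = 190998 + (-7 + 5)/7 = 190998 + (⅐)*(-2) = 190998 - 2/7 = 1336984/7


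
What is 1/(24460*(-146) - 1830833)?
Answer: -1/5401993 ≈ -1.8512e-7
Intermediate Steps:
1/(24460*(-146) - 1830833) = 1/(-3571160 - 1830833) = 1/(-5401993) = -1/5401993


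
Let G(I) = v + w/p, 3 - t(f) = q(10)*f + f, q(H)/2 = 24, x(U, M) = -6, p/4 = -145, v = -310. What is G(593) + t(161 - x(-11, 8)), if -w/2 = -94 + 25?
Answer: -2462169/290 ≈ -8490.2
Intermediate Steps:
p = -580 (p = 4*(-145) = -580)
q(H) = 48 (q(H) = 2*24 = 48)
w = 138 (w = -2*(-94 + 25) = -2*(-69) = 138)
t(f) = 3 - 49*f (t(f) = 3 - (48*f + f) = 3 - 49*f)
G(I) = -89969/290 (G(I) = -310 + 138/(-580) = -310 + 138*(-1/580) = -310 - 69/290 = -89969/290)
G(593) + t(161 - x(-11, 8)) = -89969/290 + (3 - 49*(161 - 1*(-6))) = -89969/290 + (3 - 49*(161 + 6)) = -89969/290 + (3 - 49*167) = -89969/290 + (3 - 8183) = -89969/290 - 8180 = -2462169/290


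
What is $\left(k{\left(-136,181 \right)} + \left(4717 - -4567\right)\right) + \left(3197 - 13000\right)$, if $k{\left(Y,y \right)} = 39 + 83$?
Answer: $-397$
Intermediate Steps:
$k{\left(Y,y \right)} = 122$
$\left(k{\left(-136,181 \right)} + \left(4717 - -4567\right)\right) + \left(3197 - 13000\right) = \left(122 + \left(4717 - -4567\right)\right) + \left(3197 - 13000\right) = \left(122 + \left(4717 + 4567\right)\right) - 9803 = \left(122 + 9284\right) - 9803 = 9406 - 9803 = -397$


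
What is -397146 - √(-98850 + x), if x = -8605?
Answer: -397146 - I*√107455 ≈ -3.9715e+5 - 327.8*I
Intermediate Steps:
-397146 - √(-98850 + x) = -397146 - √(-98850 - 8605) = -397146 - √(-107455) = -397146 - I*√107455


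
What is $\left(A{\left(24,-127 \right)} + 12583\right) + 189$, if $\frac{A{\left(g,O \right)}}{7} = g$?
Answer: $12940$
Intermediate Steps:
$A{\left(g,O \right)} = 7 g$
$\left(A{\left(24,-127 \right)} + 12583\right) + 189 = \left(7 \cdot 24 + 12583\right) + 189 = \left(168 + 12583\right) + 189 = 12751 + 189 = 12940$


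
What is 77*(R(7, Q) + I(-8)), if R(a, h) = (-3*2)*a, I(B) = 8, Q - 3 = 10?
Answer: -2618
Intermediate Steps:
Q = 13 (Q = 3 + 10 = 13)
R(a, h) = -6*a
77*(R(7, Q) + I(-8)) = 77*(-6*7 + 8) = 77*(-42 + 8) = 77*(-34) = -2618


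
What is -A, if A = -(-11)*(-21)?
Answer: 231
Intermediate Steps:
A = -231 (A = -1*231 = -231)
-A = -1*(-231) = 231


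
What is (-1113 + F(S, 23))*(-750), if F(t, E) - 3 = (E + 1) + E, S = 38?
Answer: 797250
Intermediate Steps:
F(t, E) = 4 + 2*E (F(t, E) = 3 + ((E + 1) + E) = 3 + ((1 + E) + E) = 3 + (1 + 2*E) = 4 + 2*E)
(-1113 + F(S, 23))*(-750) = (-1113 + (4 + 2*23))*(-750) = (-1113 + (4 + 46))*(-750) = (-1113 + 50)*(-750) = -1063*(-750) = 797250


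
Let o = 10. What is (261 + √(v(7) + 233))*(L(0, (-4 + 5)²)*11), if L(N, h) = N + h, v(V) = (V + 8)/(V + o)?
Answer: 2871 + 22*√16898/17 ≈ 3039.2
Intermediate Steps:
v(V) = (8 + V)/(10 + V) (v(V) = (V + 8)/(V + 10) = (8 + V)/(10 + V))
(261 + √(v(7) + 233))*(L(0, (-4 + 5)²)*11) = (261 + √((8 + 7)/(10 + 7) + 233))*((0 + (-4 + 5)²)*11) = (261 + √(15/17 + 233))*((0 + 1²)*11) = (261 + √((1/17)*15 + 233))*((0 + 1)*11) = (261 + √(15/17 + 233))*(1*11) = (261 + √(3976/17))*11 = (261 + 2*√16898/17)*11 = 2871 + 22*√16898/17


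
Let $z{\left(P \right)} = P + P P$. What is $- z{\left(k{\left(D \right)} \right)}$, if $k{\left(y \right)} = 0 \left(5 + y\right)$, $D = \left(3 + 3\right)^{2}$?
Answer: $0$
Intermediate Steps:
$D = 36$ ($D = 6^{2} = 36$)
$k{\left(y \right)} = 0$
$z{\left(P \right)} = P + P^{2}$
$- z{\left(k{\left(D \right)} \right)} = - 0 \left(1 + 0\right) = - 0 \cdot 1 = \left(-1\right) 0 = 0$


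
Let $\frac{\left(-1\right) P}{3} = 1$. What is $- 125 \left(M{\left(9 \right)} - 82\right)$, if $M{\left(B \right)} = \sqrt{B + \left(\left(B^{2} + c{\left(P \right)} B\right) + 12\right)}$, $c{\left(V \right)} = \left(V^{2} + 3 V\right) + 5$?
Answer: $10250 - 875 \sqrt{3} \approx 8734.5$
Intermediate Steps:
$P = -3$ ($P = \left(-3\right) 1 = -3$)
$c{\left(V \right)} = 5 + V^{2} + 3 V$
$M{\left(B \right)} = \sqrt{12 + B^{2} + 6 B}$ ($M{\left(B \right)} = \sqrt{B + \left(\left(B^{2} + \left(5 + \left(-3\right)^{2} + 3 \left(-3\right)\right) B\right) + 12\right)} = \sqrt{B + \left(\left(B^{2} + \left(5 + 9 - 9\right) B\right) + 12\right)} = \sqrt{B + \left(\left(B^{2} + 5 B\right) + 12\right)} = \sqrt{B + \left(12 + B^{2} + 5 B\right)} = \sqrt{12 + B^{2} + 6 B}$)
$- 125 \left(M{\left(9 \right)} - 82\right) = - 125 \left(\sqrt{12 + 9^{2} + 6 \cdot 9} - 82\right) = - 125 \left(\sqrt{12 + 81 + 54} - 82\right) = - 125 \left(\sqrt{147} - 82\right) = - 125 \left(7 \sqrt{3} - 82\right) = - 125 \left(-82 + 7 \sqrt{3}\right) = 10250 - 875 \sqrt{3}$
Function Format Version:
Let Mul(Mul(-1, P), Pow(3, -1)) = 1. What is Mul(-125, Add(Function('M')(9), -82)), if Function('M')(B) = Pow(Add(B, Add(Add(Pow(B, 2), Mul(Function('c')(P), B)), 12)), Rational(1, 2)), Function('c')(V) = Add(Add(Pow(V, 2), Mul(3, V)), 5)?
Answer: Add(10250, Mul(-875, Pow(3, Rational(1, 2)))) ≈ 8734.5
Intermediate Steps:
P = -3 (P = Mul(-3, 1) = -3)
Function('c')(V) = Add(5, Pow(V, 2), Mul(3, V))
Function('M')(B) = Pow(Add(12, Pow(B, 2), Mul(6, B)), Rational(1, 2)) (Function('M')(B) = Pow(Add(B, Add(Add(Pow(B, 2), Mul(Add(5, Pow(-3, 2), Mul(3, -3)), B)), 12)), Rational(1, 2)) = Pow(Add(B, Add(Add(Pow(B, 2), Mul(Add(5, 9, -9), B)), 12)), Rational(1, 2)) = Pow(Add(B, Add(Add(Pow(B, 2), Mul(5, B)), 12)), Rational(1, 2)) = Pow(Add(B, Add(12, Pow(B, 2), Mul(5, B))), Rational(1, 2)) = Pow(Add(12, Pow(B, 2), Mul(6, B)), Rational(1, 2)))
Mul(-125, Add(Function('M')(9), -82)) = Mul(-125, Add(Pow(Add(12, Pow(9, 2), Mul(6, 9)), Rational(1, 2)), -82)) = Mul(-125, Add(Pow(Add(12, 81, 54), Rational(1, 2)), -82)) = Mul(-125, Add(Pow(147, Rational(1, 2)), -82)) = Mul(-125, Add(Mul(7, Pow(3, Rational(1, 2))), -82)) = Mul(-125, Add(-82, Mul(7, Pow(3, Rational(1, 2))))) = Add(10250, Mul(-875, Pow(3, Rational(1, 2))))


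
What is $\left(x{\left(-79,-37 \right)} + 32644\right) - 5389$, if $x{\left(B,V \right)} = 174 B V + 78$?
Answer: $535935$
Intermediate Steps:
$x{\left(B,V \right)} = 78 + 174 B V$ ($x{\left(B,V \right)} = 174 B V + 78 = 78 + 174 B V$)
$\left(x{\left(-79,-37 \right)} + 32644\right) - 5389 = \left(\left(78 + 174 \left(-79\right) \left(-37\right)\right) + 32644\right) - 5389 = \left(\left(78 + 508602\right) + 32644\right) - 5389 = \left(508680 + 32644\right) - 5389 = 541324 - 5389 = 535935$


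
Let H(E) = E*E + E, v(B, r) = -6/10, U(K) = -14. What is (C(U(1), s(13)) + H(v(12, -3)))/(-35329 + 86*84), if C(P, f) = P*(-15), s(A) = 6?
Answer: -5244/702625 ≈ -0.0074634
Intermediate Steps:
C(P, f) = -15*P
v(B, r) = -⅗ (v(B, r) = -6*⅒ = -⅗)
H(E) = E + E² (H(E) = E² + E = E + E²)
(C(U(1), s(13)) + H(v(12, -3)))/(-35329 + 86*84) = (-15*(-14) - 3*(1 - ⅗)/5)/(-35329 + 86*84) = (210 - ⅗*⅖)/(-35329 + 7224) = (210 - 6/25)/(-28105) = (5244/25)*(-1/28105) = -5244/702625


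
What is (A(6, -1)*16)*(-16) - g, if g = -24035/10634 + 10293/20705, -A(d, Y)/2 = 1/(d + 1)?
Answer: 115447931031/1541238790 ≈ 74.906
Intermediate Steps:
A(d, Y) = -2/(1 + d) (A(d, Y) = -2/(d + 1) = -2/(1 + d))
g = -388188913/220176970 (g = -24035*1/10634 + 10293*(1/20705) = -24035/10634 + 10293/20705 = -388188913/220176970 ≈ -1.7631)
(A(6, -1)*16)*(-16) - g = (-2/(1 + 6)*16)*(-16) - 1*(-388188913/220176970) = (-2/7*16)*(-16) + 388188913/220176970 = (-2*1/7*16)*(-16) + 388188913/220176970 = -2/7*16*(-16) + 388188913/220176970 = -32/7*(-16) + 388188913/220176970 = 512/7 + 388188913/220176970 = 115447931031/1541238790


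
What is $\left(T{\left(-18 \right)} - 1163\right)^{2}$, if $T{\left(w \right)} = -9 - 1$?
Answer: $1375929$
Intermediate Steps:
$T{\left(w \right)} = -10$ ($T{\left(w \right)} = -9 - 1 = -10$)
$\left(T{\left(-18 \right)} - 1163\right)^{2} = \left(-10 - 1163\right)^{2} = \left(-1173\right)^{2} = 1375929$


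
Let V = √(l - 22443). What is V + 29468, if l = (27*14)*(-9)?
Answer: 29468 + I*√25845 ≈ 29468.0 + 160.76*I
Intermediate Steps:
l = -3402 (l = 378*(-9) = -3402)
V = I*√25845 (V = √(-3402 - 22443) = √(-25845) = I*√25845 ≈ 160.76*I)
V + 29468 = I*√25845 + 29468 = 29468 + I*√25845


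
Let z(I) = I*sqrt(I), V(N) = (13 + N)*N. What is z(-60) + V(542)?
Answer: 300810 - 120*I*sqrt(15) ≈ 3.0081e+5 - 464.76*I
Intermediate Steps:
V(N) = N*(13 + N)
z(I) = I**(3/2)
z(-60) + V(542) = (-60)**(3/2) + 542*(13 + 542) = -120*I*sqrt(15) + 542*555 = -120*I*sqrt(15) + 300810 = 300810 - 120*I*sqrt(15)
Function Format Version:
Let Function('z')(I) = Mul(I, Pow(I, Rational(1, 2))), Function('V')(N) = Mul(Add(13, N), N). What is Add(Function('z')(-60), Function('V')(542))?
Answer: Add(300810, Mul(-120, I, Pow(15, Rational(1, 2)))) ≈ Add(3.0081e+5, Mul(-464.76, I))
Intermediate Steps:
Function('V')(N) = Mul(N, Add(13, N))
Function('z')(I) = Pow(I, Rational(3, 2))
Add(Function('z')(-60), Function('V')(542)) = Add(Pow(-60, Rational(3, 2)), Mul(542, Add(13, 542))) = Add(Mul(-120, I, Pow(15, Rational(1, 2))), Mul(542, 555)) = Add(Mul(-120, I, Pow(15, Rational(1, 2))), 300810) = Add(300810, Mul(-120, I, Pow(15, Rational(1, 2))))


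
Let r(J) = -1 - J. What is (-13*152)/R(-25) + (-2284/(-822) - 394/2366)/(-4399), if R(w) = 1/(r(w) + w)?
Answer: 4226368280293/2138850987 ≈ 1976.0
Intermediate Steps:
R(w) = -1 (R(w) = 1/((-1 - w) + w) = 1/(-1) = -1)
(-13*152)/R(-25) + (-2284/(-822) - 394/2366)/(-4399) = -13*152/(-1) + (-2284/(-822) - 394/2366)/(-4399) = -1976*(-1) + (-2284*(-1/822) - 394*1/2366)*(-1/4399) = 1976 + (1142/411 - 197/1183)*(-1/4399) = 1976 + (1270019/486213)*(-1/4399) = 1976 - 1270019/2138850987 = 4226368280293/2138850987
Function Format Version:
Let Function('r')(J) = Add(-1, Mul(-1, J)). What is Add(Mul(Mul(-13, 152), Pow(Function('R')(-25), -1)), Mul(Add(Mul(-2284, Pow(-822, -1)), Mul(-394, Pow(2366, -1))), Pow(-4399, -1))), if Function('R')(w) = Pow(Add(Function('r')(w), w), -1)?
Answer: Rational(4226368280293, 2138850987) ≈ 1976.0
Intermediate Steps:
Function('R')(w) = -1 (Function('R')(w) = Pow(Add(Add(-1, Mul(-1, w)), w), -1) = Pow(-1, -1) = -1)
Add(Mul(Mul(-13, 152), Pow(Function('R')(-25), -1)), Mul(Add(Mul(-2284, Pow(-822, -1)), Mul(-394, Pow(2366, -1))), Pow(-4399, -1))) = Add(Mul(Mul(-13, 152), Pow(-1, -1)), Mul(Add(Mul(-2284, Pow(-822, -1)), Mul(-394, Pow(2366, -1))), Pow(-4399, -1))) = Add(Mul(-1976, -1), Mul(Add(Mul(-2284, Rational(-1, 822)), Mul(-394, Rational(1, 2366))), Rational(-1, 4399))) = Add(1976, Mul(Add(Rational(1142, 411), Rational(-197, 1183)), Rational(-1, 4399))) = Add(1976, Mul(Rational(1270019, 486213), Rational(-1, 4399))) = Add(1976, Rational(-1270019, 2138850987)) = Rational(4226368280293, 2138850987)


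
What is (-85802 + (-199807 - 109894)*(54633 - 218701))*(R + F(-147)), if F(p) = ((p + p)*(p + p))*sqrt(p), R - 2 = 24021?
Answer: 1220655183354918 + 30743864629699032*I*sqrt(3) ≈ 1.2207e+15 + 5.325e+16*I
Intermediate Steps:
R = 24023 (R = 2 + 24021 = 24023)
F(p) = 4*p**(5/2) (F(p) = ((2*p)*(2*p))*sqrt(p) = (4*p**2)*sqrt(p) = 4*p**(5/2))
(-85802 + (-199807 - 109894)*(54633 - 218701))*(R + F(-147)) = (-85802 + (-199807 - 109894)*(54633 - 218701))*(24023 + 4*(-147)**(5/2)) = (-85802 - 309701*(-164068))*(24023 + 4*(151263*I*sqrt(3))) = (-85802 + 50812023668)*(24023 + 605052*I*sqrt(3)) = 50811937866*(24023 + 605052*I*sqrt(3)) = 1220655183354918 + 30743864629699032*I*sqrt(3)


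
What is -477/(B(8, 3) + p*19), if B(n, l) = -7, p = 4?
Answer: -159/23 ≈ -6.9130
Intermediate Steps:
-477/(B(8, 3) + p*19) = -477/(-7 + 4*19) = -477/(-7 + 76) = -477/69 = -477*1/69 = -159/23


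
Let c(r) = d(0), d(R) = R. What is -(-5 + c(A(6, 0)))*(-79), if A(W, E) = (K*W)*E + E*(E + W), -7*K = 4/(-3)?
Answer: -395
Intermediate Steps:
K = 4/21 (K = -4/(7*(-3)) = -4*(-1)/(7*3) = -1/7*(-4/3) = 4/21 ≈ 0.19048)
A(W, E) = E*(E + W) + 4*E*W/21 (A(W, E) = (4*W/21)*E + E*(E + W) = 4*E*W/21 + E*(E + W) = E*(E + W) + 4*E*W/21)
c(r) = 0
-(-5 + c(A(6, 0)))*(-79) = -(-5 + 0)*(-79) = -1*(-5)*(-79) = 5*(-79) = -395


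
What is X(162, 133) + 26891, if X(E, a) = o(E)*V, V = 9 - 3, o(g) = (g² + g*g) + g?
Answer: 342791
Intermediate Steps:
o(g) = g + 2*g² (o(g) = (g² + g²) + g = 2*g² + g = g + 2*g²)
V = 6
X(E, a) = 6*E*(1 + 2*E) (X(E, a) = (E*(1 + 2*E))*6 = 6*E*(1 + 2*E))
X(162, 133) + 26891 = 6*162*(1 + 2*162) + 26891 = 6*162*(1 + 324) + 26891 = 6*162*325 + 26891 = 315900 + 26891 = 342791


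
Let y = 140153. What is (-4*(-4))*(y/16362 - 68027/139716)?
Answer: 4104124172/31750461 ≈ 129.26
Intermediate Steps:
(-4*(-4))*(y/16362 - 68027/139716) = (-4*(-4))*(140153/16362 - 68027/139716) = 16*(140153*(1/16362) - 68027*1/139716) = 16*(140153/16362 - 68027/139716) = 16*(1026031043/127001844) = 4104124172/31750461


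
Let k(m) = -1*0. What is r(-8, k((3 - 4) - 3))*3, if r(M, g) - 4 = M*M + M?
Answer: 180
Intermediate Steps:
k(m) = 0
r(M, g) = 4 + M + M² (r(M, g) = 4 + (M*M + M) = 4 + (M² + M) = 4 + (M + M²) = 4 + M + M²)
r(-8, k((3 - 4) - 3))*3 = (4 - 8 + (-8)²)*3 = (4 - 8 + 64)*3 = 60*3 = 180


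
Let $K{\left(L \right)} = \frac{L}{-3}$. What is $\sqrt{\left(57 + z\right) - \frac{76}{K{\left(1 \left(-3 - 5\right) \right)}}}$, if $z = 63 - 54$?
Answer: $\frac{5 \sqrt{6}}{2} \approx 6.1237$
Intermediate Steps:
$K{\left(L \right)} = - \frac{L}{3}$ ($K{\left(L \right)} = L \left(- \frac{1}{3}\right) = - \frac{L}{3}$)
$z = 9$ ($z = 63 - 54 = 9$)
$\sqrt{\left(57 + z\right) - \frac{76}{K{\left(1 \left(-3 - 5\right) \right)}}} = \sqrt{\left(57 + 9\right) - \frac{76}{\left(- \frac{1}{3}\right) 1 \left(-3 - 5\right)}} = \sqrt{66 - \frac{76}{\left(- \frac{1}{3}\right) 1 \left(-8\right)}} = \sqrt{66 - \frac{76}{\left(- \frac{1}{3}\right) \left(-8\right)}} = \sqrt{66 - \frac{76}{\frac{8}{3}}} = \sqrt{66 - \frac{57}{2}} = \sqrt{\frac{75}{2}} = \frac{5 \sqrt{6}}{2}$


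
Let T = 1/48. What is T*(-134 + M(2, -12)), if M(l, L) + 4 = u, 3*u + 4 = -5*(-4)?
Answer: -199/72 ≈ -2.7639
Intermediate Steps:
u = 16/3 (u = -4/3 + (-5*(-4))/3 = -4/3 + (⅓)*20 = -4/3 + 20/3 = 16/3 ≈ 5.3333)
M(l, L) = 4/3 (M(l, L) = -4 + 16/3 = 4/3)
T = 1/48 ≈ 0.020833
T*(-134 + M(2, -12)) = (-134 + 4/3)/48 = (1/48)*(-398/3) = -199/72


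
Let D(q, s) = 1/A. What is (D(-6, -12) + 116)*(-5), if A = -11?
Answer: -6375/11 ≈ -579.54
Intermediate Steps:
D(q, s) = -1/11 (D(q, s) = 1/(-11) = -1/11)
(D(-6, -12) + 116)*(-5) = (-1/11 + 116)*(-5) = (1275/11)*(-5) = -6375/11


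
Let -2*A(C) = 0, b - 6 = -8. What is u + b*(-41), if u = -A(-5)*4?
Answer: 82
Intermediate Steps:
b = -2 (b = 6 - 8 = -2)
A(C) = 0 (A(C) = -½*0 = 0)
u = 0 (u = -0*4 = -1*0 = 0)
u + b*(-41) = 0 - 2*(-41) = 0 + 82 = 82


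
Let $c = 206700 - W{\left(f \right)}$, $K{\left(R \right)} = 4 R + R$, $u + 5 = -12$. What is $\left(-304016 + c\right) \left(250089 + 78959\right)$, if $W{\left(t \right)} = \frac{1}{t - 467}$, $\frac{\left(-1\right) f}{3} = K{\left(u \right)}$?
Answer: $- \frac{1697146581642}{53} \approx -3.2022 \cdot 10^{10}$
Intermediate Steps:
$u = -17$ ($u = -5 - 12 = -17$)
$K{\left(R \right)} = 5 R$
$f = 255$ ($f = - 3 \cdot 5 \left(-17\right) = \left(-3\right) \left(-85\right) = 255$)
$W{\left(t \right)} = \frac{1}{-467 + t}$
$c = \frac{43820401}{212}$ ($c = 206700 - \frac{1}{-467 + 255} = 206700 - \frac{1}{-212} = 206700 - - \frac{1}{212} = 206700 + \frac{1}{212} = \frac{43820401}{212} \approx 2.067 \cdot 10^{5}$)
$\left(-304016 + c\right) \left(250089 + 78959\right) = \left(-304016 + \frac{43820401}{212}\right) \left(250089 + 78959\right) = \left(- \frac{20630991}{212}\right) 329048 = - \frac{1697146581642}{53}$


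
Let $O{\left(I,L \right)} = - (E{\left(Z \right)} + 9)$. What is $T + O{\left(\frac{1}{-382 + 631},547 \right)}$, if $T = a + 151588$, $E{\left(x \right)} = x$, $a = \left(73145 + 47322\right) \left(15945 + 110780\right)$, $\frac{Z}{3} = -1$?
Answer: $15266332157$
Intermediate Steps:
$Z = -3$ ($Z = 3 \left(-1\right) = -3$)
$a = 15266180575$ ($a = 120467 \cdot 126725 = 15266180575$)
$O{\left(I,L \right)} = -6$ ($O{\left(I,L \right)} = - (-3 + 9) = \left(-1\right) 6 = -6$)
$T = 15266332163$ ($T = 15266180575 + 151588 = 15266332163$)
$T + O{\left(\frac{1}{-382 + 631},547 \right)} = 15266332163 - 6 = 15266332157$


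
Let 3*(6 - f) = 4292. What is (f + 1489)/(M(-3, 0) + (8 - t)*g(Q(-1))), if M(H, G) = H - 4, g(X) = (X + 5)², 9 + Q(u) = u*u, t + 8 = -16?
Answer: 193/843 ≈ 0.22894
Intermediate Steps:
f = -4274/3 (f = 6 - ⅓*4292 = 6 - 4292/3 = -4274/3 ≈ -1424.7)
t = -24 (t = -8 - 16 = -24)
Q(u) = -9 + u² (Q(u) = -9 + u*u = -9 + u²)
g(X) = (5 + X)²
M(H, G) = -4 + H
(f + 1489)/(M(-3, 0) + (8 - t)*g(Q(-1))) = (-4274/3 + 1489)/((-4 - 3) + (8 - 1*(-24))*(5 + (-9 + (-1)²))²) = 193/(3*(-7 + (8 + 24)*(5 + (-9 + 1))²)) = 193/(3*(-7 + 32*(5 - 8)²)) = 193/(3*(-7 + 32*(-3)²)) = 193/(3*(-7 + 32*9)) = 193/(3*(-7 + 288)) = (193/3)/281 = (193/3)*(1/281) = 193/843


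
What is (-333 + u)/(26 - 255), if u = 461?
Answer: -128/229 ≈ -0.55895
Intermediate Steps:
(-333 + u)/(26 - 255) = (-333 + 461)/(26 - 255) = 128/(-229) = 128*(-1/229) = -128/229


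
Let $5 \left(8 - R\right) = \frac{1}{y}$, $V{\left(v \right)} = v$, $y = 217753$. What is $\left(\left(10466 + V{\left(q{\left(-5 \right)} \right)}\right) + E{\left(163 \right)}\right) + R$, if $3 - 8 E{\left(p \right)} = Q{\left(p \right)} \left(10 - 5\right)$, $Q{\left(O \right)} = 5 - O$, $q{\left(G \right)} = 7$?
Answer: $\frac{92154158357}{8710120} \approx 10580.0$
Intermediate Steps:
$E{\left(p \right)} = - \frac{11}{4} + \frac{5 p}{8}$ ($E{\left(p \right)} = \frac{3}{8} - \frac{\left(5 - p\right) \left(10 - 5\right)}{8} = \frac{3}{8} - \frac{\left(5 - p\right) 5}{8} = \frac{3}{8} - \frac{25 - 5 p}{8} = \frac{3}{8} + \left(- \frac{25}{8} + \frac{5 p}{8}\right) = - \frac{11}{4} + \frac{5 p}{8}$)
$R = \frac{8710119}{1088765}$ ($R = 8 - \frac{1}{5 \cdot 217753} = 8 - \frac{1}{1088765} = \frac{8710119}{1088765} \approx 8.0$)
$\left(\left(10466 + V{\left(q{\left(-5 \right)} \right)}\right) + E{\left(163 \right)}\right) + R = \left(\left(10466 + 7\right) + \left(- \frac{11}{4} + \frac{5}{8} \cdot 163\right)\right) + \frac{8710119}{1088765} = \left(10473 + \left(- \frac{11}{4} + \frac{815}{8}\right)\right) + \frac{8710119}{1088765} = \left(10473 + \frac{793}{8}\right) + \frac{8710119}{1088765} = \frac{84577}{8} + \frac{8710119}{1088765} = \frac{92154158357}{8710120}$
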